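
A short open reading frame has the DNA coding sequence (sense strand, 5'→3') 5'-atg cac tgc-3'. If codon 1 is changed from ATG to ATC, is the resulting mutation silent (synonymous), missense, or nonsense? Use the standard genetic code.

missense

Position 3 falls in codon 1: ATG → Met.
After the substitution the codon is ATC → Ile.
Met ≠ Ile, so this is a missense mutation.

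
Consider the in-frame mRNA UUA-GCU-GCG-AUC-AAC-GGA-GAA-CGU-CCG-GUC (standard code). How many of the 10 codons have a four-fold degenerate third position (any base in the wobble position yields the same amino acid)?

6

Codon 1 UUA (Leu): third position 2-fold.
Codon 2 GCU (Ala): third position 4-fold.
Codon 3 GCG (Ala): third position 4-fold.
Codon 4 AUC (Ile): third position 3-fold.
Codon 5 AAC (Asn): third position 2-fold.
Codon 6 GGA (Gly): third position 4-fold.
Codon 7 GAA (Glu): third position 2-fold.
Codon 8 CGU (Arg): third position 4-fold.
Codon 9 CCG (Pro): third position 4-fold.
Codon 10 GUC (Val): third position 4-fold.
Four-fold degenerate third positions: 6.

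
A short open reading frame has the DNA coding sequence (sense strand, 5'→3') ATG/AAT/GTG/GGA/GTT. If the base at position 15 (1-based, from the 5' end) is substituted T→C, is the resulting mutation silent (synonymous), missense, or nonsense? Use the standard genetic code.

Position 15 falls in codon 5: GTT → Val.
After the substitution the codon is GTC → Val.
Both encode Val, so the change is synonymous.

silent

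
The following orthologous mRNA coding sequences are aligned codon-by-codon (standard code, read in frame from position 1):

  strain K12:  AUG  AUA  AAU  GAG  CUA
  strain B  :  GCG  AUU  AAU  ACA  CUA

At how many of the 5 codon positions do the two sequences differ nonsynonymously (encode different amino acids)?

2

Codon 1: AUG Met / GCG Ala — nonsynonymous.
Codon 2: AUA Ile / AUU Ile — synonymous.
Codon 3: AAU Asn / AAU Asn — identical.
Codon 4: GAG Glu / ACA Thr — nonsynonymous.
Codon 5: CUA Leu / CUA Leu — identical.
Nonsynonymous differences: 2.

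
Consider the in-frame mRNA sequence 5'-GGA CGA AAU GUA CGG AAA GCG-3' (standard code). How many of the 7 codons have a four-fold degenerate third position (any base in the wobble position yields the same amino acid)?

Codon 1 GGA (Gly): third position 4-fold.
Codon 2 CGA (Arg): third position 4-fold.
Codon 3 AAU (Asn): third position 2-fold.
Codon 4 GUA (Val): third position 4-fold.
Codon 5 CGG (Arg): third position 4-fold.
Codon 6 AAA (Lys): third position 2-fold.
Codon 7 GCG (Ala): third position 4-fold.
Four-fold degenerate third positions: 5.

5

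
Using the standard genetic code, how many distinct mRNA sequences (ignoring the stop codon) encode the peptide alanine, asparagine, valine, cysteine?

Ala: 4 codons.
Asn: 2 codons.
Val: 4 codons.
Cys: 2 codons.
4 × 2 × 4 × 2 = 64.

64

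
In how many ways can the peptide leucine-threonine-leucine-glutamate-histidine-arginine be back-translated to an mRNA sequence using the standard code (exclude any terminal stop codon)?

3456

Leu: 6 codons.
Thr: 4 codons.
Leu: 6 codons.
Glu: 2 codons.
His: 2 codons.
Arg: 6 codons.
6 × 4 × 6 × 2 × 2 × 6 = 3456.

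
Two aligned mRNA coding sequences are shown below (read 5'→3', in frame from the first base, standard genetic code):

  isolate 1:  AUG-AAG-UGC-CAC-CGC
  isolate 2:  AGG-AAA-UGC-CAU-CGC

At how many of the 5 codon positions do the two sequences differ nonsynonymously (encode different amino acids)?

1

Codon 1: AUG Met / AGG Arg — nonsynonymous.
Codon 2: AAG Lys / AAA Lys — synonymous.
Codon 3: UGC Cys / UGC Cys — identical.
Codon 4: CAC His / CAU His — synonymous.
Codon 5: CGC Arg / CGC Arg — identical.
Nonsynonymous differences: 1.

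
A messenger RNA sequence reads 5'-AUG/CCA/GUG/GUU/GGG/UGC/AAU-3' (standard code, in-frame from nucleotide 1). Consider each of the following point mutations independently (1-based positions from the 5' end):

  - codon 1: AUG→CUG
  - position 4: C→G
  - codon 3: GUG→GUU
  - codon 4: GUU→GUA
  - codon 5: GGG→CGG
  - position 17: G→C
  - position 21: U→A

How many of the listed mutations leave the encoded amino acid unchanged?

Codon 1: AUG (Met) → CUG (Leu) — missense.
Codon 2: CCA (Pro) → GCA (Ala) — missense.
Codon 3: GUG (Val) → GUU (Val) — synonymous.
Codon 4: GUU (Val) → GUA (Val) — synonymous.
Codon 5: GGG (Gly) → CGG (Arg) — missense.
Codon 6: UGC (Cys) → UCC (Ser) — missense.
Codon 7: AAU (Asn) → AAA (Lys) — missense.
Synonymous: 2 of 7.

2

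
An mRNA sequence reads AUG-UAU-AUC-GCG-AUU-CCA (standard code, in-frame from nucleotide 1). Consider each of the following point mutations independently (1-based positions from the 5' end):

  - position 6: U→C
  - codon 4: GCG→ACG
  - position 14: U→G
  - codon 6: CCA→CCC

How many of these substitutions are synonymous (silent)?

Codon 2: UAU (Tyr) → UAC (Tyr) — synonymous.
Codon 4: GCG (Ala) → ACG (Thr) — missense.
Codon 5: AUU (Ile) → AGU (Ser) — missense.
Codon 6: CCA (Pro) → CCC (Pro) — synonymous.
Synonymous: 2 of 4.

2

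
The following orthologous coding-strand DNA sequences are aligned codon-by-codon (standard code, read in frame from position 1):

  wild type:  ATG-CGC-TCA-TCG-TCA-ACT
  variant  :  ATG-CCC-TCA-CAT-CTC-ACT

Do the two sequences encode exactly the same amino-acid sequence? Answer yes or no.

Codon 1: ATG Met / ATG Met — identical.
Codon 2: CGC Arg / CCC Pro — nonsynonymous.
Codon 3: TCA Ser / TCA Ser — identical.
Codon 4: TCG Ser / CAT His — nonsynonymous.
Codon 5: TCA Ser / CTC Leu — nonsynonymous.
Codon 6: ACT Thr / ACT Thr — identical.
Nonsynonymous differences: 3 → different protein.

no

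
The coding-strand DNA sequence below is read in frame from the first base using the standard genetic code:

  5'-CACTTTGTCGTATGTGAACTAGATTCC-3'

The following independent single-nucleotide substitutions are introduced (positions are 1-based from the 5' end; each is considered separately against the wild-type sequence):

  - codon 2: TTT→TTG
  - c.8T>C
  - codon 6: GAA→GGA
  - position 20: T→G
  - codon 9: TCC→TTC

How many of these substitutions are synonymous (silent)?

0

Codon 2: TTT (Phe) → TTG (Leu) — missense.
Codon 3: GTC (Val) → GCC (Ala) — missense.
Codon 6: GAA (Glu) → GGA (Gly) — missense.
Codon 7: CTA (Leu) → CGA (Arg) — missense.
Codon 9: TCC (Ser) → TTC (Phe) — missense.
Synonymous: 0 of 5.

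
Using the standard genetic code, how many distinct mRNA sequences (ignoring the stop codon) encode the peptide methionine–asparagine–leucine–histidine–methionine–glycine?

96

Met: 1 codon.
Asn: 2 codons.
Leu: 6 codons.
His: 2 codons.
Met: 1 codon.
Gly: 4 codons.
1 × 2 × 6 × 2 × 1 × 4 = 96.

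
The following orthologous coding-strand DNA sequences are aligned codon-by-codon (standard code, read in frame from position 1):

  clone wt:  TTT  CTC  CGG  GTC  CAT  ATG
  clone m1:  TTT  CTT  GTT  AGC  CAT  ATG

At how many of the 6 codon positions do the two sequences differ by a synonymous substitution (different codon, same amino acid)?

1

Codon 1: TTT Phe / TTT Phe — identical.
Codon 2: CTC Leu / CTT Leu — synonymous.
Codon 3: CGG Arg / GTT Val — nonsynonymous.
Codon 4: GTC Val / AGC Ser — nonsynonymous.
Codon 5: CAT His / CAT His — identical.
Codon 6: ATG Met / ATG Met — identical.
Synonymous differences: 1.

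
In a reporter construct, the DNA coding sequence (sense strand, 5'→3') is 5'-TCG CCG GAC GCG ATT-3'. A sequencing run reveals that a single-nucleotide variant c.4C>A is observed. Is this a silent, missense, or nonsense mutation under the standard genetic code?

Position 4 falls in codon 2: CCG → Pro.
After the substitution the codon is ACG → Thr.
Pro ≠ Thr, so this is a missense mutation.

missense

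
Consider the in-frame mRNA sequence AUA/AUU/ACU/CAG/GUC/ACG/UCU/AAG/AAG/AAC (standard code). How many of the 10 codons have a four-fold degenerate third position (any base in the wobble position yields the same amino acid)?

Codon 1 AUA (Ile): third position 3-fold.
Codon 2 AUU (Ile): third position 3-fold.
Codon 3 ACU (Thr): third position 4-fold.
Codon 4 CAG (Gln): third position 2-fold.
Codon 5 GUC (Val): third position 4-fold.
Codon 6 ACG (Thr): third position 4-fold.
Codon 7 UCU (Ser): third position 4-fold.
Codon 8 AAG (Lys): third position 2-fold.
Codon 9 AAG (Lys): third position 2-fold.
Codon 10 AAC (Asn): third position 2-fold.
Four-fold degenerate third positions: 4.

4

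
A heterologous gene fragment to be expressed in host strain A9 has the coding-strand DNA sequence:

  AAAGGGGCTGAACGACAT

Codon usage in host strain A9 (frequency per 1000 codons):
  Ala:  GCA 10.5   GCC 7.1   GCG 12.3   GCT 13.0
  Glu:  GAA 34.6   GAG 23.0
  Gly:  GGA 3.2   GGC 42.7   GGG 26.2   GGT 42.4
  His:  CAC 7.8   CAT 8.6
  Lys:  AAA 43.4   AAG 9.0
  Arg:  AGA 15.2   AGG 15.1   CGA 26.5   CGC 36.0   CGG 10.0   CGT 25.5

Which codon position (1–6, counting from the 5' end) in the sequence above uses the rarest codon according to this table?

6

Codon 1 AAA (Lys): 43.4 per 1000.
Codon 2 GGG (Gly): 26.2 per 1000.
Codon 3 GCT (Ala): 13.0 per 1000.
Codon 4 GAA (Glu): 34.6 per 1000.
Codon 5 CGA (Arg): 26.5 per 1000.
Codon 6 CAT (His): 8.6 per 1000.
Lowest frequency is 8.6 at codon 6.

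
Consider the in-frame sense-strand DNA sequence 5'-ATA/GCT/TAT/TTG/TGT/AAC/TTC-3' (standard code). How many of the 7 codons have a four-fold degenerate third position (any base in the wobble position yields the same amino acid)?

Codon 1 ATA (Ile): third position 3-fold.
Codon 2 GCT (Ala): third position 4-fold.
Codon 3 TAT (Tyr): third position 2-fold.
Codon 4 TTG (Leu): third position 2-fold.
Codon 5 TGT (Cys): third position 2-fold.
Codon 6 AAC (Asn): third position 2-fold.
Codon 7 TTC (Phe): third position 2-fold.
Four-fold degenerate third positions: 1.

1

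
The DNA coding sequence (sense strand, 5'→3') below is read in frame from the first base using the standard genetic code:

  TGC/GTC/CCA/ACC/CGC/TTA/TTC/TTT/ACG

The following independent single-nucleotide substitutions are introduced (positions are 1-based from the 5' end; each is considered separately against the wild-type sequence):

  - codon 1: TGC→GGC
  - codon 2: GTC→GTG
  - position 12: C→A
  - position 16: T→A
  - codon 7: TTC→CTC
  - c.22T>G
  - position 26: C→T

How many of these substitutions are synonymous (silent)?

Codon 1: TGC (Cys) → GGC (Gly) — missense.
Codon 2: GTC (Val) → GTG (Val) — synonymous.
Codon 4: ACC (Thr) → ACA (Thr) — synonymous.
Codon 6: TTA (Leu) → ATA (Ile) — missense.
Codon 7: TTC (Phe) → CTC (Leu) — missense.
Codon 8: TTT (Phe) → GTT (Val) — missense.
Codon 9: ACG (Thr) → ATG (Met) — missense.
Synonymous: 2 of 7.

2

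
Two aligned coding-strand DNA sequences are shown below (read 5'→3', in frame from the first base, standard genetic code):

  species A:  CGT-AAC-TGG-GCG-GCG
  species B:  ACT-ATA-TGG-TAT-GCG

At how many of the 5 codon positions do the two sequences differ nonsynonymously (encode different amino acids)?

Codon 1: CGT Arg / ACT Thr — nonsynonymous.
Codon 2: AAC Asn / ATA Ile — nonsynonymous.
Codon 3: TGG Trp / TGG Trp — identical.
Codon 4: GCG Ala / TAT Tyr — nonsynonymous.
Codon 5: GCG Ala / GCG Ala — identical.
Nonsynonymous differences: 3.

3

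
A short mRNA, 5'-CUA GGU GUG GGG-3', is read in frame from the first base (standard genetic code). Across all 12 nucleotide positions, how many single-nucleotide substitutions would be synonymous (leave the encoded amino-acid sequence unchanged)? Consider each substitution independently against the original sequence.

Codon 1 (CUA, Leu): 4 synonymous substitutions.
Codon 2 (GGU, Gly): 3 synonymous substitutions.
Codon 3 (GUG, Val): 3 synonymous substitutions.
Codon 4 (GGG, Gly): 3 synonymous substitutions.
Total: 4 + 3 + 3 + 3 = 13.

13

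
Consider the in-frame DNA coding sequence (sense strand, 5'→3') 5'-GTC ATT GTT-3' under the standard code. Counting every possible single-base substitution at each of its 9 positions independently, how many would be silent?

Codon 1 (GTC, Val): 3 synonymous substitutions.
Codon 2 (ATT, Ile): 2 synonymous substitutions.
Codon 3 (GTT, Val): 3 synonymous substitutions.
Total: 3 + 2 + 3 = 8.

8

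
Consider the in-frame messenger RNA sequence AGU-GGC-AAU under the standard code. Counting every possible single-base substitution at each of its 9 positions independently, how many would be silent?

5

Codon 1 (AGU, Ser): 1 synonymous substitution.
Codon 2 (GGC, Gly): 3 synonymous substitutions.
Codon 3 (AAU, Asn): 1 synonymous substitution.
Total: 1 + 3 + 1 = 5.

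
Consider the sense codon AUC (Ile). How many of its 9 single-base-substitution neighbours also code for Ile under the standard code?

2

Position 1: none → 0 synonymous.
Position 2: none → 0 synonymous.
Position 3: AUU, AUA → 2 synonymous.
Total: 0 + 0 + 2 = 2.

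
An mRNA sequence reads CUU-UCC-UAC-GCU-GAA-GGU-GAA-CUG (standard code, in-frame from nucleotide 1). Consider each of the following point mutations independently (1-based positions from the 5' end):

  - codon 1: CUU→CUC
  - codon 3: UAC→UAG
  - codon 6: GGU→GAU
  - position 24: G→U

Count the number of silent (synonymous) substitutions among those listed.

2

Codon 1: CUU (Leu) → CUC (Leu) — synonymous.
Codon 3: UAC (Tyr) → UAG (Stop) — nonsense.
Codon 6: GGU (Gly) → GAU (Asp) — missense.
Codon 8: CUG (Leu) → CUU (Leu) — synonymous.
Synonymous: 2 of 4.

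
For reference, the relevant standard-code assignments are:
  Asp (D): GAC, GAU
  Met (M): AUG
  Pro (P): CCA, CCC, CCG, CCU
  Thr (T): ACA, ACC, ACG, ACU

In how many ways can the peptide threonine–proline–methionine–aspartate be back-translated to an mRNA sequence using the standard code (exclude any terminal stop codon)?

32

Thr: 4 codons.
Pro: 4 codons.
Met: 1 codon.
Asp: 2 codons.
4 × 4 × 1 × 2 = 32.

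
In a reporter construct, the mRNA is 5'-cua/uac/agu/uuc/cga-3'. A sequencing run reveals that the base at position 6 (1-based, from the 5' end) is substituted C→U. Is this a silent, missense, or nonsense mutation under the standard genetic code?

Position 6 falls in codon 2: UAC → Tyr.
After the substitution the codon is UAU → Tyr.
Both encode Tyr, so the change is synonymous.

silent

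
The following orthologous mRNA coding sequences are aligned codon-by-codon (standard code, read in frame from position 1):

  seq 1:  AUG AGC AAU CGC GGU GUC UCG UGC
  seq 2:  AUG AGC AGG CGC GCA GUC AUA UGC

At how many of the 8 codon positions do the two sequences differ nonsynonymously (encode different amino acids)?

Codon 1: AUG Met / AUG Met — identical.
Codon 2: AGC Ser / AGC Ser — identical.
Codon 3: AAU Asn / AGG Arg — nonsynonymous.
Codon 4: CGC Arg / CGC Arg — identical.
Codon 5: GGU Gly / GCA Ala — nonsynonymous.
Codon 6: GUC Val / GUC Val — identical.
Codon 7: UCG Ser / AUA Ile — nonsynonymous.
Codon 8: UGC Cys / UGC Cys — identical.
Nonsynonymous differences: 3.

3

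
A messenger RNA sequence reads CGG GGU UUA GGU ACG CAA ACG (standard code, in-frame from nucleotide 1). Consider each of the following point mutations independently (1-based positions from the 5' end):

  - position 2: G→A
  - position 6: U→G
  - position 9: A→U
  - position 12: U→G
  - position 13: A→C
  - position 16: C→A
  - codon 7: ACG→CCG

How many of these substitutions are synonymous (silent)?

Codon 1: CGG (Arg) → CAG (Gln) — missense.
Codon 2: GGU (Gly) → GGG (Gly) — synonymous.
Codon 3: UUA (Leu) → UUU (Phe) — missense.
Codon 4: GGU (Gly) → GGG (Gly) — synonymous.
Codon 5: ACG (Thr) → CCG (Pro) — missense.
Codon 6: CAA (Gln) → AAA (Lys) — missense.
Codon 7: ACG (Thr) → CCG (Pro) — missense.
Synonymous: 2 of 7.

2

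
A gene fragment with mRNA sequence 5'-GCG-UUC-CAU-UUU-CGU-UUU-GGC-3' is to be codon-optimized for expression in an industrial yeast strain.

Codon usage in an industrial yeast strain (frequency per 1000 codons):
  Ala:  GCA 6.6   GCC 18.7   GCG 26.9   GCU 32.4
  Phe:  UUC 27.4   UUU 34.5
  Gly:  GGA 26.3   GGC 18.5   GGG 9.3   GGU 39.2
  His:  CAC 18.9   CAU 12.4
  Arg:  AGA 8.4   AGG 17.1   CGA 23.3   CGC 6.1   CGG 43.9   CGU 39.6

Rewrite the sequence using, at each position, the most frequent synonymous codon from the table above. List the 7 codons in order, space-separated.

GCU UUU CAC UUU CGG UUU GGU

Codon 1 (Ala): best is GCU at 32.4.
Codon 2 (Phe): best is UUU at 34.5.
Codon 3 (His): best is CAC at 18.9.
Codon 4 (Phe): best is UUU at 34.5.
Codon 5 (Arg): best is CGG at 43.9.
Codon 6 (Phe): best is UUU at 34.5.
Codon 7 (Gly): best is GGU at 39.2.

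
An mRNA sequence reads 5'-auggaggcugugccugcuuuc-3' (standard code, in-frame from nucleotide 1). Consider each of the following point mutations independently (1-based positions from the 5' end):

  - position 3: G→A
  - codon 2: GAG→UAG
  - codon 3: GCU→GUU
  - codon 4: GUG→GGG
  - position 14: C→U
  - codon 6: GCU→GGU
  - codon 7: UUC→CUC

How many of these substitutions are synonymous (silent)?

0

Codon 1: AUG (Met) → AUA (Ile) — missense.
Codon 2: GAG (Glu) → UAG (Stop) — nonsense.
Codon 3: GCU (Ala) → GUU (Val) — missense.
Codon 4: GUG (Val) → GGG (Gly) — missense.
Codon 5: CCU (Pro) → CUU (Leu) — missense.
Codon 6: GCU (Ala) → GGU (Gly) — missense.
Codon 7: UUC (Phe) → CUC (Leu) — missense.
Synonymous: 0 of 7.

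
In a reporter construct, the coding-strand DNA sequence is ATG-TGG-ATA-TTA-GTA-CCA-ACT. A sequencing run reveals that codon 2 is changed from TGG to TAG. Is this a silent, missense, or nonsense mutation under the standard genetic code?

nonsense

Position 5 falls in codon 2: TGG → Trp.
After the substitution the codon is TAG → Stop.
The new codon is a stop codon, so this is a nonsense mutation.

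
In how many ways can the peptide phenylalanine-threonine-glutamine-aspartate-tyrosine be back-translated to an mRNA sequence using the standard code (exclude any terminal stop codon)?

64

Phe: 2 codons.
Thr: 4 codons.
Gln: 2 codons.
Asp: 2 codons.
Tyr: 2 codons.
2 × 4 × 2 × 2 × 2 = 64.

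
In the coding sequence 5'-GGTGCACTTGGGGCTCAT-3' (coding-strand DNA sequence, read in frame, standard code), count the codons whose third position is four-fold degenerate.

Codon 1 GGT (Gly): third position 4-fold.
Codon 2 GCA (Ala): third position 4-fold.
Codon 3 CTT (Leu): third position 4-fold.
Codon 4 GGG (Gly): third position 4-fold.
Codon 5 GCT (Ala): third position 4-fold.
Codon 6 CAT (His): third position 2-fold.
Four-fold degenerate third positions: 5.

5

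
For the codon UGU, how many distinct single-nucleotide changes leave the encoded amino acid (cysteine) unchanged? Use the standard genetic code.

Position 1: none → 0 synonymous.
Position 2: none → 0 synonymous.
Position 3: UGC → 1 synonymous.
Total: 0 + 0 + 1 = 1.

1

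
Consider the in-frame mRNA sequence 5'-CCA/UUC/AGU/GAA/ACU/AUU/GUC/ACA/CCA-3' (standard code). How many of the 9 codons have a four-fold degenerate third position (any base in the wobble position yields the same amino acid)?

Codon 1 CCA (Pro): third position 4-fold.
Codon 2 UUC (Phe): third position 2-fold.
Codon 3 AGU (Ser): third position 2-fold.
Codon 4 GAA (Glu): third position 2-fold.
Codon 5 ACU (Thr): third position 4-fold.
Codon 6 AUU (Ile): third position 3-fold.
Codon 7 GUC (Val): third position 4-fold.
Codon 8 ACA (Thr): third position 4-fold.
Codon 9 CCA (Pro): third position 4-fold.
Four-fold degenerate third positions: 5.

5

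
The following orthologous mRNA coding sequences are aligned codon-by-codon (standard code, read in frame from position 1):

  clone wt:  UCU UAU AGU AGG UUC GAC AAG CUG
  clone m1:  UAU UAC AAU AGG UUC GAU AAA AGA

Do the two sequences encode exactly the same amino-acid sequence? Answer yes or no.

no

Codon 1: UCU Ser / UAU Tyr — nonsynonymous.
Codon 2: UAU Tyr / UAC Tyr — synonymous.
Codon 3: AGU Ser / AAU Asn — nonsynonymous.
Codon 4: AGG Arg / AGG Arg — identical.
Codon 5: UUC Phe / UUC Phe — identical.
Codon 6: GAC Asp / GAU Asp — synonymous.
Codon 7: AAG Lys / AAA Lys — synonymous.
Codon 8: CUG Leu / AGA Arg — nonsynonymous.
Nonsynonymous differences: 3 → different protein.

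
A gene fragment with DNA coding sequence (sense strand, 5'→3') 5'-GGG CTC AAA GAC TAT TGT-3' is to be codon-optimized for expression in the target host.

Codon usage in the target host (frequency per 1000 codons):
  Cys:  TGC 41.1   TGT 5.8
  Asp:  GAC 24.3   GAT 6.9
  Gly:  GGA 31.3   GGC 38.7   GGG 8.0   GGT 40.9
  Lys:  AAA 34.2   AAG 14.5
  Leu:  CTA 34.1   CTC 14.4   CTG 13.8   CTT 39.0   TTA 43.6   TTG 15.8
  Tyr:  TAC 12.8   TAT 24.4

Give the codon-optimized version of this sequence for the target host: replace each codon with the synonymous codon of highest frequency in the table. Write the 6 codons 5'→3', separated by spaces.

Codon 1 (Gly): best is GGT at 40.9.
Codon 2 (Leu): best is TTA at 43.6.
Codon 3 (Lys): best is AAA at 34.2.
Codon 4 (Asp): best is GAC at 24.3.
Codon 5 (Tyr): best is TAT at 24.4.
Codon 6 (Cys): best is TGC at 41.1.

GGT TTA AAA GAC TAT TGC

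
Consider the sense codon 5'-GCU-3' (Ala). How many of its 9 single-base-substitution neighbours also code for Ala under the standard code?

3

Position 1: none → 0 synonymous.
Position 2: none → 0 synonymous.
Position 3: GCC, GCA, GCG → 3 synonymous.
Total: 0 + 0 + 3 = 3.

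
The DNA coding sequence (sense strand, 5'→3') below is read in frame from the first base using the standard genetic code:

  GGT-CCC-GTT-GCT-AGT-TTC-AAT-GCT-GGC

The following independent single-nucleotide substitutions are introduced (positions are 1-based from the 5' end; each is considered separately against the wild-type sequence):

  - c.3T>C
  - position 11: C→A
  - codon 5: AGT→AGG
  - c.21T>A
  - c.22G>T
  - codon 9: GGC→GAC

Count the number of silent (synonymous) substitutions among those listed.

Codon 1: GGT (Gly) → GGC (Gly) — synonymous.
Codon 4: GCT (Ala) → GAT (Asp) — missense.
Codon 5: AGT (Ser) → AGG (Arg) — missense.
Codon 7: AAT (Asn) → AAA (Lys) — missense.
Codon 8: GCT (Ala) → TCT (Ser) — missense.
Codon 9: GGC (Gly) → GAC (Asp) — missense.
Synonymous: 1 of 6.

1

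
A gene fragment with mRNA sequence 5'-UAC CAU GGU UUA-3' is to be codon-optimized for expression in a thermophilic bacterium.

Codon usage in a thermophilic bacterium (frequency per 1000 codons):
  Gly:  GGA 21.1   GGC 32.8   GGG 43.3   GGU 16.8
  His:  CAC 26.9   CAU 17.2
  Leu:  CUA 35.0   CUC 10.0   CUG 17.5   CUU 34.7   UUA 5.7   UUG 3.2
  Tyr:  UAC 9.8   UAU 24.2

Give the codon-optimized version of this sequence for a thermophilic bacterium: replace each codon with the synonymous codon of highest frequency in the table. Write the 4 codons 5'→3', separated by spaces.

Codon 1 (Tyr): best is UAU at 24.2.
Codon 2 (His): best is CAC at 26.9.
Codon 3 (Gly): best is GGG at 43.3.
Codon 4 (Leu): best is CUA at 35.0.

UAU CAC GGG CUA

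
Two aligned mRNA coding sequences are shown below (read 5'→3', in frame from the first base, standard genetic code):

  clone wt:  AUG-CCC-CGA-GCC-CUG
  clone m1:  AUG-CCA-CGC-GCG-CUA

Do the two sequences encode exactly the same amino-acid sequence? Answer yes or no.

yes

Codon 1: AUG Met / AUG Met — identical.
Codon 2: CCC Pro / CCA Pro — synonymous.
Codon 3: CGA Arg / CGC Arg — synonymous.
Codon 4: GCC Ala / GCG Ala — synonymous.
Codon 5: CUG Leu / CUA Leu — synonymous.
Nonsynonymous differences: 0 → same protein.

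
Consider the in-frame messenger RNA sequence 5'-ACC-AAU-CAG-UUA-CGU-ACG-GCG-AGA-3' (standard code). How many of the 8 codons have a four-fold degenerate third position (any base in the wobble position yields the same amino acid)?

4

Codon 1 ACC (Thr): third position 4-fold.
Codon 2 AAU (Asn): third position 2-fold.
Codon 3 CAG (Gln): third position 2-fold.
Codon 4 UUA (Leu): third position 2-fold.
Codon 5 CGU (Arg): third position 4-fold.
Codon 6 ACG (Thr): third position 4-fold.
Codon 7 GCG (Ala): third position 4-fold.
Codon 8 AGA (Arg): third position 2-fold.
Four-fold degenerate third positions: 4.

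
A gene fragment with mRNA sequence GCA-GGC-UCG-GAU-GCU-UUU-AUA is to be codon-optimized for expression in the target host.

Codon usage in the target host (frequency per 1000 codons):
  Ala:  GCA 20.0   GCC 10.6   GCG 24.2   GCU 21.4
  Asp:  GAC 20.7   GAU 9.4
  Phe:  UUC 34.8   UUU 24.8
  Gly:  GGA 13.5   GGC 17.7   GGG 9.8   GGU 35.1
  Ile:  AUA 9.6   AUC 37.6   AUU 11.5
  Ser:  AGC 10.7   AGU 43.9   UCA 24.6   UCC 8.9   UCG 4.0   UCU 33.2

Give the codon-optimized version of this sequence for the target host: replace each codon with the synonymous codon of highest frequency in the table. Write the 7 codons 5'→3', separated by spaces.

GCG GGU AGU GAC GCG UUC AUC

Codon 1 (Ala): best is GCG at 24.2.
Codon 2 (Gly): best is GGU at 35.1.
Codon 3 (Ser): best is AGU at 43.9.
Codon 4 (Asp): best is GAC at 20.7.
Codon 5 (Ala): best is GCG at 24.2.
Codon 6 (Phe): best is UUC at 34.8.
Codon 7 (Ile): best is AUC at 37.6.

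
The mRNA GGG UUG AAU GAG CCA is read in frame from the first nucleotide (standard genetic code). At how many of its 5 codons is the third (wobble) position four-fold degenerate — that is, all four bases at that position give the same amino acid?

2

Codon 1 GGG (Gly): third position 4-fold.
Codon 2 UUG (Leu): third position 2-fold.
Codon 3 AAU (Asn): third position 2-fold.
Codon 4 GAG (Glu): third position 2-fold.
Codon 5 CCA (Pro): third position 4-fold.
Four-fold degenerate third positions: 2.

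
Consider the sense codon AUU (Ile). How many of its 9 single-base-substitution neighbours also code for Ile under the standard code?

Position 1: none → 0 synonymous.
Position 2: none → 0 synonymous.
Position 3: AUC, AUA → 2 synonymous.
Total: 0 + 0 + 2 = 2.

2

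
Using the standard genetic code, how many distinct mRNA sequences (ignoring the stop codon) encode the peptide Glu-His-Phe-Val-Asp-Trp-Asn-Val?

Glu: 2 codons.
His: 2 codons.
Phe: 2 codons.
Val: 4 codons.
Asp: 2 codons.
Trp: 1 codon.
Asn: 2 codons.
Val: 4 codons.
2 × 2 × 2 × 4 × 2 × 1 × 2 × 4 = 512.

512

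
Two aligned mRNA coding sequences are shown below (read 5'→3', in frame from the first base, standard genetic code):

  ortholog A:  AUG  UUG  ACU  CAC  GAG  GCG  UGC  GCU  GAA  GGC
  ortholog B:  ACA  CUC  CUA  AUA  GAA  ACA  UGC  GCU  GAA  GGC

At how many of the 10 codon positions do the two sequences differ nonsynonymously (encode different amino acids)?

4

Codon 1: AUG Met / ACA Thr — nonsynonymous.
Codon 2: UUG Leu / CUC Leu — synonymous.
Codon 3: ACU Thr / CUA Leu — nonsynonymous.
Codon 4: CAC His / AUA Ile — nonsynonymous.
Codon 5: GAG Glu / GAA Glu — synonymous.
Codon 6: GCG Ala / ACA Thr — nonsynonymous.
Codon 7: UGC Cys / UGC Cys — identical.
Codon 8: GCU Ala / GCU Ala — identical.
Codon 9: GAA Glu / GAA Glu — identical.
Codon 10: GGC Gly / GGC Gly — identical.
Nonsynonymous differences: 4.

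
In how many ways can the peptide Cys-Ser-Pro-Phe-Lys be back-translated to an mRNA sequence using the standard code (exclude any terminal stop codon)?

Cys: 2 codons.
Ser: 6 codons.
Pro: 4 codons.
Phe: 2 codons.
Lys: 2 codons.
2 × 6 × 4 × 2 × 2 = 192.

192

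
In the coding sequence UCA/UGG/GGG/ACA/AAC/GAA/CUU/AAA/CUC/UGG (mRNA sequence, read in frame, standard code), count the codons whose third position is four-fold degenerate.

Codon 1 UCA (Ser): third position 4-fold.
Codon 2 UGG (Trp): third position 1-fold.
Codon 3 GGG (Gly): third position 4-fold.
Codon 4 ACA (Thr): third position 4-fold.
Codon 5 AAC (Asn): third position 2-fold.
Codon 6 GAA (Glu): third position 2-fold.
Codon 7 CUU (Leu): third position 4-fold.
Codon 8 AAA (Lys): third position 2-fold.
Codon 9 CUC (Leu): third position 4-fold.
Codon 10 UGG (Trp): third position 1-fold.
Four-fold degenerate third positions: 5.

5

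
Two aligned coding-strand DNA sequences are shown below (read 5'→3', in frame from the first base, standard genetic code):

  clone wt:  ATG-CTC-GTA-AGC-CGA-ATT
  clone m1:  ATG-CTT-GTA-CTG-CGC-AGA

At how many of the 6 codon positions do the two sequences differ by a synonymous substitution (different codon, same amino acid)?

Codon 1: ATG Met / ATG Met — identical.
Codon 2: CTC Leu / CTT Leu — synonymous.
Codon 3: GTA Val / GTA Val — identical.
Codon 4: AGC Ser / CTG Leu — nonsynonymous.
Codon 5: CGA Arg / CGC Arg — synonymous.
Codon 6: ATT Ile / AGA Arg — nonsynonymous.
Synonymous differences: 2.

2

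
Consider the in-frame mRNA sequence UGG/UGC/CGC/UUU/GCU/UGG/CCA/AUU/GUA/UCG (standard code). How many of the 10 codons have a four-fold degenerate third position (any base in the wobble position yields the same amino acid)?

Codon 1 UGG (Trp): third position 1-fold.
Codon 2 UGC (Cys): third position 2-fold.
Codon 3 CGC (Arg): third position 4-fold.
Codon 4 UUU (Phe): third position 2-fold.
Codon 5 GCU (Ala): third position 4-fold.
Codon 6 UGG (Trp): third position 1-fold.
Codon 7 CCA (Pro): third position 4-fold.
Codon 8 AUU (Ile): third position 3-fold.
Codon 9 GUA (Val): third position 4-fold.
Codon 10 UCG (Ser): third position 4-fold.
Four-fold degenerate third positions: 5.

5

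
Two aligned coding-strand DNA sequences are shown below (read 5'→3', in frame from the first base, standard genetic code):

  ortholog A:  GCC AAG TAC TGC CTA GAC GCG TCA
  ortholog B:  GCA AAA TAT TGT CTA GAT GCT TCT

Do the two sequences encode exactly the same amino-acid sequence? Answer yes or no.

Codon 1: GCC Ala / GCA Ala — synonymous.
Codon 2: AAG Lys / AAA Lys — synonymous.
Codon 3: TAC Tyr / TAT Tyr — synonymous.
Codon 4: TGC Cys / TGT Cys — synonymous.
Codon 5: CTA Leu / CTA Leu — identical.
Codon 6: GAC Asp / GAT Asp — synonymous.
Codon 7: GCG Ala / GCT Ala — synonymous.
Codon 8: TCA Ser / TCT Ser — synonymous.
Nonsynonymous differences: 0 → same protein.

yes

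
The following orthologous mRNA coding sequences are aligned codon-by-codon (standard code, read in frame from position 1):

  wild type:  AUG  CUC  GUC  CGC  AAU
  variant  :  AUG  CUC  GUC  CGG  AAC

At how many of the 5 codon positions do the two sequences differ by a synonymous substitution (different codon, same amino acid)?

2

Codon 1: AUG Met / AUG Met — identical.
Codon 2: CUC Leu / CUC Leu — identical.
Codon 3: GUC Val / GUC Val — identical.
Codon 4: CGC Arg / CGG Arg — synonymous.
Codon 5: AAU Asn / AAC Asn — synonymous.
Synonymous differences: 2.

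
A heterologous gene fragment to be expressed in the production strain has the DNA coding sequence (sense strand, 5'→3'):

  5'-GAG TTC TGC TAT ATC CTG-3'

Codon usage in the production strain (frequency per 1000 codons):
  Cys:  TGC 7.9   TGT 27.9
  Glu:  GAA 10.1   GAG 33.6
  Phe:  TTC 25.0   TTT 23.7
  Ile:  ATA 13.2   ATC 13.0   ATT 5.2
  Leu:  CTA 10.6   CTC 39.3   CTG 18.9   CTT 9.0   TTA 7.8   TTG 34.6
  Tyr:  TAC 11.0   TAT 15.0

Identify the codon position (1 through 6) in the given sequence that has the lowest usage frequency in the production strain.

Codon 1 GAG (Glu): 33.6 per 1000.
Codon 2 TTC (Phe): 25.0 per 1000.
Codon 3 TGC (Cys): 7.9 per 1000.
Codon 4 TAT (Tyr): 15.0 per 1000.
Codon 5 ATC (Ile): 13.0 per 1000.
Codon 6 CTG (Leu): 18.9 per 1000.
Lowest frequency is 7.9 at codon 3.

3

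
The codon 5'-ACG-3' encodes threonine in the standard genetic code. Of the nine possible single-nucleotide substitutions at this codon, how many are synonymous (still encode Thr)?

Position 1: none → 0 synonymous.
Position 2: none → 0 synonymous.
Position 3: ACT, ACC, ACA → 3 synonymous.
Total: 0 + 0 + 3 = 3.

3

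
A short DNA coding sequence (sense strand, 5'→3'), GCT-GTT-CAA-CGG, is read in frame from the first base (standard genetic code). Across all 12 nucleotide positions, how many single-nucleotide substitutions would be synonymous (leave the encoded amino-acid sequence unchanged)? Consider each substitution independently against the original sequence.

11

Codon 1 (GCT, Ala): 3 synonymous substitutions.
Codon 2 (GTT, Val): 3 synonymous substitutions.
Codon 3 (CAA, Gln): 1 synonymous substitution.
Codon 4 (CGG, Arg): 4 synonymous substitutions.
Total: 3 + 3 + 1 + 4 = 11.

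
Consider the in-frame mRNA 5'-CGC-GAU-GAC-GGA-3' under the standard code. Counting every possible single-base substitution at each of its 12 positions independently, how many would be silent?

Codon 1 (CGC, Arg): 3 synonymous substitutions.
Codon 2 (GAU, Asp): 1 synonymous substitution.
Codon 3 (GAC, Asp): 1 synonymous substitution.
Codon 4 (GGA, Gly): 3 synonymous substitutions.
Total: 3 + 1 + 1 + 3 = 8.

8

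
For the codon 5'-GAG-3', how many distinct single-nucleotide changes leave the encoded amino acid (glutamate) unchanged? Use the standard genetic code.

Position 1: none → 0 synonymous.
Position 2: none → 0 synonymous.
Position 3: GAA → 1 synonymous.
Total: 0 + 0 + 1 = 1.

1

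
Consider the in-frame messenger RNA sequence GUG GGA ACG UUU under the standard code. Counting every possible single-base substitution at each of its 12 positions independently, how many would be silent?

10

Codon 1 (GUG, Val): 3 synonymous substitutions.
Codon 2 (GGA, Gly): 3 synonymous substitutions.
Codon 3 (ACG, Thr): 3 synonymous substitutions.
Codon 4 (UUU, Phe): 1 synonymous substitution.
Total: 3 + 3 + 3 + 1 = 10.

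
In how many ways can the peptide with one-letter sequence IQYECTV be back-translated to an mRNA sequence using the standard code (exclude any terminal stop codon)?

Ile: 3 codons.
Gln: 2 codons.
Tyr: 2 codons.
Glu: 2 codons.
Cys: 2 codons.
Thr: 4 codons.
Val: 4 codons.
3 × 2 × 2 × 2 × 2 × 4 × 4 = 768.

768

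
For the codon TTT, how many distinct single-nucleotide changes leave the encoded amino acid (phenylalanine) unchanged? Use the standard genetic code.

1

Position 1: none → 0 synonymous.
Position 2: none → 0 synonymous.
Position 3: TTC → 1 synonymous.
Total: 0 + 0 + 1 = 1.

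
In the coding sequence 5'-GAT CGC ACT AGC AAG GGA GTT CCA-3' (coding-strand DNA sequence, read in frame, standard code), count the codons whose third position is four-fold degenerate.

Codon 1 GAT (Asp): third position 2-fold.
Codon 2 CGC (Arg): third position 4-fold.
Codon 3 ACT (Thr): third position 4-fold.
Codon 4 AGC (Ser): third position 2-fold.
Codon 5 AAG (Lys): third position 2-fold.
Codon 6 GGA (Gly): third position 4-fold.
Codon 7 GTT (Val): third position 4-fold.
Codon 8 CCA (Pro): third position 4-fold.
Four-fold degenerate third positions: 5.

5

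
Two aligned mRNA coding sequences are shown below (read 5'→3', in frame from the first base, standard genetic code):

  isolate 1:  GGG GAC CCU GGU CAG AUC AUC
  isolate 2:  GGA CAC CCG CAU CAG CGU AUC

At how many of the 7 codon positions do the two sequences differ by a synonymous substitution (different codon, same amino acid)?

Codon 1: GGG Gly / GGA Gly — synonymous.
Codon 2: GAC Asp / CAC His — nonsynonymous.
Codon 3: CCU Pro / CCG Pro — synonymous.
Codon 4: GGU Gly / CAU His — nonsynonymous.
Codon 5: CAG Gln / CAG Gln — identical.
Codon 6: AUC Ile / CGU Arg — nonsynonymous.
Codon 7: AUC Ile / AUC Ile — identical.
Synonymous differences: 2.

2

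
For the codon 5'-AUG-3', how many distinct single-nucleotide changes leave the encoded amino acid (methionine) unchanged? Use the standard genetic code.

Position 1: none → 0 synonymous.
Position 2: none → 0 synonymous.
Position 3: none → 0 synonymous.
Total: 0 + 0 + 0 = 0.

0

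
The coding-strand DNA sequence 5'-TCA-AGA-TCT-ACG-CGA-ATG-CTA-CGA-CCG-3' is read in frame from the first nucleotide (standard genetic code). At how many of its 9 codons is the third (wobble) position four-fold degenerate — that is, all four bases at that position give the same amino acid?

Codon 1 TCA (Ser): third position 4-fold.
Codon 2 AGA (Arg): third position 2-fold.
Codon 3 TCT (Ser): third position 4-fold.
Codon 4 ACG (Thr): third position 4-fold.
Codon 5 CGA (Arg): third position 4-fold.
Codon 6 ATG (Met): third position 1-fold.
Codon 7 CTA (Leu): third position 4-fold.
Codon 8 CGA (Arg): third position 4-fold.
Codon 9 CCG (Pro): third position 4-fold.
Four-fold degenerate third positions: 7.

7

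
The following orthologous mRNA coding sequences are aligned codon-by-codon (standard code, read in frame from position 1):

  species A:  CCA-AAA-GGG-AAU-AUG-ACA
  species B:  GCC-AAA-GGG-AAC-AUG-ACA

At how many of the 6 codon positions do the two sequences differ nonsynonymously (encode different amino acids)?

Codon 1: CCA Pro / GCC Ala — nonsynonymous.
Codon 2: AAA Lys / AAA Lys — identical.
Codon 3: GGG Gly / GGG Gly — identical.
Codon 4: AAU Asn / AAC Asn — synonymous.
Codon 5: AUG Met / AUG Met — identical.
Codon 6: ACA Thr / ACA Thr — identical.
Nonsynonymous differences: 1.

1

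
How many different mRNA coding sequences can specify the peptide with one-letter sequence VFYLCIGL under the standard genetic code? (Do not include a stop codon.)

13824

Val: 4 codons.
Phe: 2 codons.
Tyr: 2 codons.
Leu: 6 codons.
Cys: 2 codons.
Ile: 3 codons.
Gly: 4 codons.
Leu: 6 codons.
4 × 2 × 2 × 6 × 2 × 3 × 4 × 6 = 13824.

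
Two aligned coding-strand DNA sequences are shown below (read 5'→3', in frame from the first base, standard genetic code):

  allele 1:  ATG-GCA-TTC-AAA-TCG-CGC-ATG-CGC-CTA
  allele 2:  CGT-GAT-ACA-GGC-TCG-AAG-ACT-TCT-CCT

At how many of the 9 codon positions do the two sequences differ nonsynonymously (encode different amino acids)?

Codon 1: ATG Met / CGT Arg — nonsynonymous.
Codon 2: GCA Ala / GAT Asp — nonsynonymous.
Codon 3: TTC Phe / ACA Thr — nonsynonymous.
Codon 4: AAA Lys / GGC Gly — nonsynonymous.
Codon 5: TCG Ser / TCG Ser — identical.
Codon 6: CGC Arg / AAG Lys — nonsynonymous.
Codon 7: ATG Met / ACT Thr — nonsynonymous.
Codon 8: CGC Arg / TCT Ser — nonsynonymous.
Codon 9: CTA Leu / CCT Pro — nonsynonymous.
Nonsynonymous differences: 8.

8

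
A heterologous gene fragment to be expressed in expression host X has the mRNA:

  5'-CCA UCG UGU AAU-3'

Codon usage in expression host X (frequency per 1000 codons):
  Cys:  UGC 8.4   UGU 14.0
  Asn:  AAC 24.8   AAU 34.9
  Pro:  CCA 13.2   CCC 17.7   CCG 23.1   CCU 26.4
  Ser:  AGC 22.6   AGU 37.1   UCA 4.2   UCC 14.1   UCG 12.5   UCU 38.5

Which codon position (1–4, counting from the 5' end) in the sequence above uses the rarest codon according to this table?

2

Codon 1 CCA (Pro): 13.2 per 1000.
Codon 2 UCG (Ser): 12.5 per 1000.
Codon 3 UGU (Cys): 14.0 per 1000.
Codon 4 AAU (Asn): 34.9 per 1000.
Lowest frequency is 12.5 at codon 2.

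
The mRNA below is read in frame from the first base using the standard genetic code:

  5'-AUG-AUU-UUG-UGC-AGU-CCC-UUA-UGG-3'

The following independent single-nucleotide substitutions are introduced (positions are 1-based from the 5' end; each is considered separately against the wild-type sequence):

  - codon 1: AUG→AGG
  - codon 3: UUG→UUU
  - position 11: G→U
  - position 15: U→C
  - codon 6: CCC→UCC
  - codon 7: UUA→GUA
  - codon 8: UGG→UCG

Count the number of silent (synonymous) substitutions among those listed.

Codon 1: AUG (Met) → AGG (Arg) — missense.
Codon 3: UUG (Leu) → UUU (Phe) — missense.
Codon 4: UGC (Cys) → UUC (Phe) — missense.
Codon 5: AGU (Ser) → AGC (Ser) — synonymous.
Codon 6: CCC (Pro) → UCC (Ser) — missense.
Codon 7: UUA (Leu) → GUA (Val) — missense.
Codon 8: UGG (Trp) → UCG (Ser) — missense.
Synonymous: 1 of 7.

1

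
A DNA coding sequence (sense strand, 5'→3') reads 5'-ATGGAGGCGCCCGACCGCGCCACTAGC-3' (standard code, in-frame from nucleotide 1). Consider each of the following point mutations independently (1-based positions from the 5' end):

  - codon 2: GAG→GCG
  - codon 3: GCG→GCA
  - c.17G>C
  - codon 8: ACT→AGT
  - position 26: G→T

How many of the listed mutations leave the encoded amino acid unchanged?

1

Codon 2: GAG (Glu) → GCG (Ala) — missense.
Codon 3: GCG (Ala) → GCA (Ala) — synonymous.
Codon 6: CGC (Arg) → CCC (Pro) — missense.
Codon 8: ACT (Thr) → AGT (Ser) — missense.
Codon 9: AGC (Ser) → ATC (Ile) — missense.
Synonymous: 1 of 5.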